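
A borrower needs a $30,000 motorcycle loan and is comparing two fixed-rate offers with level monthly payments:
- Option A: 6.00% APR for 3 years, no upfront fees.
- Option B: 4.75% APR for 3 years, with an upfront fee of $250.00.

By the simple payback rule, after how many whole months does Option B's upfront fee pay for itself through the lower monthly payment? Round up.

15 months

Option A: monthly rate = 6%/12 = 0.0050000; payment = 30,000 × 0.0050000 / (1 − (1+0.0050000)^−36) = $912.66.
Option B: monthly rate = 4.75%/12 = 0.0039583; payment = 30,000 × 0.0039583 / (1 − (1+0.0039583)^−36) = $895.76.
Monthly savings = $912.66 − $895.76 = $16.90.
Break-even = $250.00 / $16.90 = 14.79 → 15 months.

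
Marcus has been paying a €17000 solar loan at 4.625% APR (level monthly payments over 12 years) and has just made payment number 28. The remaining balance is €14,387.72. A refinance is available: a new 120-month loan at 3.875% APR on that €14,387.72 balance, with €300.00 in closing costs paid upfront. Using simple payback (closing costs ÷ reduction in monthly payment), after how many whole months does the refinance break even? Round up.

33 months

Current payment = 17,000 × 4.625%/12 / (1 − (1+0.0038542)^−144) = €154.05.
Refinanced payment = 14,387.72 × 0.0032292 / (1 − (1+0.0032292)^−120) = €144.82.
Monthly savings = €154.05 − €144.82 = €9.23.
Break-even = €300.00 / €9.23 = 32.50 → 33 months.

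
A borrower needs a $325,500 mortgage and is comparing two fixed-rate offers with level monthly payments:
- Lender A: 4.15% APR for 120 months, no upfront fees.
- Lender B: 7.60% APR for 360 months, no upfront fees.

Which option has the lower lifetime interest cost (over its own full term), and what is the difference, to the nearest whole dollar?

Lender A by $429,124

Lender A: at 4.15% the monthly rate is 0.0034583, so the payment is 325,500 × 0.0034583 / (1 − 1.0034583^−120) = $3,318.78.
Total interest on Lender A = 120 × $3,318.78 − $325,500 = $72,753.60.
Lender B: at 7.60% the monthly rate is 0.0063333, so the payment is 325,500 × 0.0063333 / (1 − 1.0063333^−360) = $2,298.27.
Total interest on Lender B = 360 × $2,298.27 − $325,500 = $501,877.20.
Lender A is lower by $429,123.60.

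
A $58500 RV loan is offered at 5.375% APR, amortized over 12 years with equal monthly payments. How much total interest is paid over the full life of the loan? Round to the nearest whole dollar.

$21,007

At 5.375% the monthly rate is 0.0044792, so the payment is 58,500 × 0.0044792 / (1 − 1.0044792^−144) = $552.13.
Total paid = 144 × $552.13 = $79,506.72; interest = $79,506.72 − $58,500 = $21,006.72.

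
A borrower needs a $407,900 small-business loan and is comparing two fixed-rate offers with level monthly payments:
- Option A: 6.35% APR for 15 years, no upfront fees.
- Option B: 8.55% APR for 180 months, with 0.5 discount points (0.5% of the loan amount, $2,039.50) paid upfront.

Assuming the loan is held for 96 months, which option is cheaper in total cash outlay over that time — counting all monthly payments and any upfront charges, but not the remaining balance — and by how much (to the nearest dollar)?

Option A by $50,905

Option A: at 6.35% the monthly rate is 0.0052917, so the payment is 407,900 × 0.0052917 / (1 − 1.0052917^−180) = $3,519.70.
Option B: monthly rate = 8.55%/12 = 0.0071250; payment = 407,900 × 0.0071250 / (1 − (1+0.0071250)^−180) = $4,028.72.
Over 96 months: Option A costs 96 × $3,519.70 = $337,891.20; Option B costs 96 × $4,028.72 + $2,039.50 = $388,796.62.
Option A is cheaper by $388,796.62 − $337,891.20 = $50,905.42.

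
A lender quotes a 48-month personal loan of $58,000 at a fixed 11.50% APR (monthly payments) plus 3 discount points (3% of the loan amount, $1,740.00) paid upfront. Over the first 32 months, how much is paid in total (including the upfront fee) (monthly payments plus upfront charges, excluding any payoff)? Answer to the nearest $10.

$50,160

Monthly rate = 11.5%/12 = 0.0095833; payment = 58,000 × 0.0095833 / (1 − (1+0.0095833)^−48) = $1,513.16.
Total outlay = 32 × $1,513.16 + $1,740.00 = $50,161.12.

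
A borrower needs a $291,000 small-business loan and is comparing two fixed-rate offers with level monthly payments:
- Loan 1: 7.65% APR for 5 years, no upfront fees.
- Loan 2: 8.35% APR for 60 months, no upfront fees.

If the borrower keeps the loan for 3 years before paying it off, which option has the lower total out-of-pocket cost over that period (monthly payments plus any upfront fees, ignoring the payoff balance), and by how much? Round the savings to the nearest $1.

Loan 1 by $3,510

Loan 1: monthly rate = 7.65%/12 = 0.0063750; payment = 291,000 × 0.0063750 / (1 − (1+0.0063750)^−60) = $5,851.81.
Loan 2: monthly rate = 8.35%/12 = 0.0069583; payment = 291,000 × 0.0069583 / (1 − (1+0.0069583)^−60) = $5,949.30.
Over 36 months: Loan 1 costs 36 × $5,851.81 = $210,665.16; Loan 2 costs 36 × $5,949.30 = $214,174.80.
Loan 1 is cheaper by $214,174.80 − $210,665.16 = $3,509.64.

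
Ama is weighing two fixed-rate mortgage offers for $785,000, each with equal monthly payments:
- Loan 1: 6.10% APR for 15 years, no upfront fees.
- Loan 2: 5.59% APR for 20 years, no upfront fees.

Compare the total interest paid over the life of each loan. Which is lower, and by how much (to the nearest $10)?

Loan 1: at 6.10% the monthly rate is 0.0050833, so the payment is 785,000 × 0.0050833 / (1 − 1.0050833^−180) = $6,666.76.
Total interest on Loan 1 = 180 × $6,666.76 − $785,000 = $415,016.80.
Loan 2: monthly rate = 5.59%/12 = 0.0046583; payment = 785,000 × 0.0046583 / (1 − (1+0.0046583)^−240) = $5,439.90.
Total interest on Loan 2 = 240 × $5,439.90 − $785,000 = $520,576.00.
Loan 1 is lower by $105,559.20.

Loan 1 by $105,560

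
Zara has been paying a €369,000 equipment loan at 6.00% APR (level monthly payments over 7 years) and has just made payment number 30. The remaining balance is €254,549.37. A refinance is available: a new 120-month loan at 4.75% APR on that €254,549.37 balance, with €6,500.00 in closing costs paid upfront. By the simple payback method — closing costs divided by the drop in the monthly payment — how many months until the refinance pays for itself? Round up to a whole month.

3 months

Current payment = 369,000 × 6%/12 / (1 − (1+0.0050000)^−84) = €5,390.56.
Refinanced payment = 254,549.37 × 0.0039583 / (1 − (1+0.0039583)^−120) = €2,668.89.
Monthly savings = €5,390.56 − €2,668.89 = €2,721.67.
Break-even = €6,500.00 / €2,721.67 = 2.39 → 3 months.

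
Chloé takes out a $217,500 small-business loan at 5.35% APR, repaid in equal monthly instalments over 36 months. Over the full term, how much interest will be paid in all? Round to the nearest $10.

$18,400

At 5.35% the monthly rate is 0.0044583, so the payment is 217,500 × 0.0044583 / (1 − 1.0044583^−36) = $6,552.90.
Total paid = 36 × $6,552.90 = $235,904.40; interest = $235,904.40 − $217,500 = $18,404.40.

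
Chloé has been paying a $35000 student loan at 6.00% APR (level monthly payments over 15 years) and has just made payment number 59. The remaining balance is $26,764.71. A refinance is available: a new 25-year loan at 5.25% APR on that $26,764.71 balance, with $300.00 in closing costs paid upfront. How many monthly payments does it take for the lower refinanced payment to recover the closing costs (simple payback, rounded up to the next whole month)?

Current payment = 35,000 × 6%/12 / (1 − (1+0.0050000)^−180) = $295.35.
Refinanced payment = 26,764.71 × 0.0043750 / (1 − (1+0.0043750)^−300) = $160.39.
Monthly savings = $295.35 − $160.39 = $134.96.
Break-even = $300.00 / $134.96 = 2.22 → 3 months.

3 months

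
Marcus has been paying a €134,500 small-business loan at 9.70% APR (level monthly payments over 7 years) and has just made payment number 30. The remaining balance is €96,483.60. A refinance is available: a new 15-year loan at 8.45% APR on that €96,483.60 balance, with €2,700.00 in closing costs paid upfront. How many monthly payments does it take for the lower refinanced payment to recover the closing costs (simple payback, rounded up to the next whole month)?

3 months

Current payment = 134,500 × 9.7%/12 / (1 − (1+0.0080833)^−84) = €2,212.07.
Refinanced payment = 96,483.60 × 0.0070417 / (1 − (1+0.0070417)^−180) = €947.29.
Monthly savings = €2,212.07 − €947.29 = €1,264.78.
Break-even = €2,700.00 / €1,264.78 = 2.13 → 3 months.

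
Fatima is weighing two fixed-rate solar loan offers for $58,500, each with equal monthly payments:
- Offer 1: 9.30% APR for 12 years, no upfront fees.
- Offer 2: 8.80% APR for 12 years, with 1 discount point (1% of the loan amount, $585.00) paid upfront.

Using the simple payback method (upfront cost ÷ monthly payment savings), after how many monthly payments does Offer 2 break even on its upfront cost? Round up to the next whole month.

36 months

Offer 1: monthly rate = 9.3%/12 = 0.0077500; payment = 58,500 × 0.0077500 / (1 − (1+0.0077500)^−144) = $675.67.
Offer 2: monthly rate = 8.8%/12 = 0.0073333; payment = 58,500 × 0.0073333 / (1 − (1+0.0073333)^−144) = $659.18.
Monthly savings = $675.67 − $659.18 = $16.49.
Break-even = $585.00 / $16.49 = 35.48 → 36 months.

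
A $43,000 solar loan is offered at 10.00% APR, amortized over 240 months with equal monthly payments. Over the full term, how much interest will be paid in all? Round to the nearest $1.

$56,590

Monthly rate = 10%/12 = 0.0083333; payment = 43,000 × 0.0083333 / (1 − (1+0.0083333)^−240) = $414.96.
Total paid = 240 × $414.96 = $99,590.40; interest = $99,590.40 − $43,000 = $56,590.40.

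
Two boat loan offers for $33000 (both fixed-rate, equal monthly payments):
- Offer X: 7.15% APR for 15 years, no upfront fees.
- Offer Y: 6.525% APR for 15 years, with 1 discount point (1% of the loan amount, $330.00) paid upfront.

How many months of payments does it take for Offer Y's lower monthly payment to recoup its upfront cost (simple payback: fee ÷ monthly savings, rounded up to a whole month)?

29 months

Offer X: at 7.15% the monthly rate is 0.0059583, so the payment is 33,000 × 0.0059583 / (1 − 1.0059583^−180) = $299.39.
Offer Y: monthly rate = 6.525%/12 = 0.0054375; payment = 33,000 × 0.0054375 / (1 − (1+0.0054375)^−180) = $287.92.
Monthly savings = $299.39 − $287.92 = $11.47.
Break-even = $330.00 / $11.47 = 28.77 → 29 months.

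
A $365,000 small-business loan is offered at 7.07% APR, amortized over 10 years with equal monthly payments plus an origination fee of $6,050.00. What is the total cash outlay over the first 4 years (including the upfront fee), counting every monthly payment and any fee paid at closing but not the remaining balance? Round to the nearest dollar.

$210,105

Monthly rate = 7.07%/12 = 0.0058917; payment = 365,000 × 0.0058917 / (1 − (1+0.0058917)^−120) = $4,251.14.
Total outlay = 48 × $4,251.14 + $6,050.00 = $210,104.72.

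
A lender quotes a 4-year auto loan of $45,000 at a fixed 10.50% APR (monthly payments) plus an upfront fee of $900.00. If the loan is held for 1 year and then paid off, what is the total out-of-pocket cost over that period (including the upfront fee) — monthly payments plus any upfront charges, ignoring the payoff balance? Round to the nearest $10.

At 10.50% the monthly rate is 0.0087500, so the payment is 45,000 × 0.0087500 / (1 − 1.0087500^−48) = $1,152.15.
Total outlay = 12 × $1,152.15 + $900.00 = $14,725.80.

$14,730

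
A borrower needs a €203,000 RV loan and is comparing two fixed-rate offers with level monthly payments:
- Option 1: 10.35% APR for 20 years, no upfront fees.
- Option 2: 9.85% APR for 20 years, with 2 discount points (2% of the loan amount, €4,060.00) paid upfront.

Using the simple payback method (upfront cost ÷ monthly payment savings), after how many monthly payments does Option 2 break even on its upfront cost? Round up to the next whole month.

61 months

Option 1: monthly rate = 10.35%/12 = 0.0086250; payment = 203,000 × 0.0086250 / (1 − (1+0.0086250)^−240) = €2,006.30.
Option 2: at 9.85% the monthly rate is 0.0082083, so the payment is 203,000 × 0.0082083 / (1 − 1.0082083^−240) = €1,938.86.
Monthly savings = €2,006.30 − €1,938.86 = €67.44.
Break-even = €4,060.00 / €67.44 = 60.20 → 61 months.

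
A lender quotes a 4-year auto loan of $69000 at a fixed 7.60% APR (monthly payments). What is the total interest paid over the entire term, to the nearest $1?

$11,235

At 7.60% the monthly rate is 0.0063333, so the payment is 69,000 × 0.0063333 / (1 − 1.0063333^−48) = $1,671.57.
Total paid = 48 × $1,671.57 = $80,235.36; interest = $80,235.36 − $69,000 = $11,235.36.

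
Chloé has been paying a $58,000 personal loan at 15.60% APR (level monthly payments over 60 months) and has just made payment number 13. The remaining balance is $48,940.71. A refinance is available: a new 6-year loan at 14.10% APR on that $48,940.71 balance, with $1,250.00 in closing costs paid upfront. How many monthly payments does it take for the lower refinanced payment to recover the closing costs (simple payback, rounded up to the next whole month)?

Current payment = 58,000 × 15.6%/12 / (1 − (1+0.0130000)^−60) = $1,398.15.
Refinanced payment = 48,940.71 × 0.0117500 / (1 − (1+0.0117500)^−72) = $1,011.08.
Monthly savings = $1,398.15 − $1,011.08 = $387.07.
Break-even = $1,250.00 / $387.07 = 3.23 → 4 months.

4 months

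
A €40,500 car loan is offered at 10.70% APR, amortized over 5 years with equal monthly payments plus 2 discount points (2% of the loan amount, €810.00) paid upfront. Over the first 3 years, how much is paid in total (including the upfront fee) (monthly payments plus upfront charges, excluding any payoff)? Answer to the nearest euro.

At 10.70% the monthly rate is 0.0089167, so the payment is 40,500 × 0.0089167 / (1 − 1.0089167^−60) = €874.52.
Total outlay = 36 × €874.52 + €810.00 = €32,292.72.

€32,293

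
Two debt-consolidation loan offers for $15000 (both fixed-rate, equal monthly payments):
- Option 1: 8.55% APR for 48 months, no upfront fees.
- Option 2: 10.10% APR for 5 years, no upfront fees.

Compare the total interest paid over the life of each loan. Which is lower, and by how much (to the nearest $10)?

Option 1: monthly rate = 8.55%/12 = 0.0071250; payment = 15,000 × 0.0071250 / (1 − (1+0.0071250)^−48) = $370.08.
Total interest on Option 1 = 48 × $370.08 − $15,000 = $2,763.84.
Option 2: at 10.10% the monthly rate is 0.0084167, so the payment is 15,000 × 0.0084167 / (1 − 1.0084167^−60) = $319.44.
Total interest on Option 2 = 60 × $319.44 − $15,000 = $4,166.40.
Option 1 is lower by $1,402.56.

Option 1 by $1,400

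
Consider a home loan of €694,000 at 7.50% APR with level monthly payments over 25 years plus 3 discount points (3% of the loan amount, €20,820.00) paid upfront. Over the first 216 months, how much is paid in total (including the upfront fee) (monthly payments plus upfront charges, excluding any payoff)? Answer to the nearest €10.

€1,128,600

Monthly rate = 7.5%/12 = 0.0062500; payment = 694,000 × 0.0062500 / (1 − (1+0.0062500)^−300) = €5,128.60.
Total outlay = 216 × €5,128.60 + €20,820.00 = €1,128,597.60.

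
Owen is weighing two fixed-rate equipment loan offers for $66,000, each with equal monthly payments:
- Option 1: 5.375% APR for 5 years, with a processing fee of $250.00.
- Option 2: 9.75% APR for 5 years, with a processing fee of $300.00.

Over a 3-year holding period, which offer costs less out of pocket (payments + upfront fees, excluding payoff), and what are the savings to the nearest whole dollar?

Option 1 by $4,994

Option 1: monthly rate = 5.375%/12 = 0.0044792; payment = 66,000 × 0.0044792 / (1 − (1+0.0044792)^−60) = $1,256.87.
Option 2: monthly rate = 9.75%/12 = 0.0081250; payment = 66,000 × 0.0081250 / (1 − (1+0.0081250)^−60) = $1,394.20.
Over 36 months: Option 1 costs 36 × $1,256.87 + $250.00 = $45,497.32; Option 2 costs 36 × $1,394.20 + $300.00 = $50,491.20.
Option 1 is cheaper by $50,491.20 − $45,497.32 = $4,993.88.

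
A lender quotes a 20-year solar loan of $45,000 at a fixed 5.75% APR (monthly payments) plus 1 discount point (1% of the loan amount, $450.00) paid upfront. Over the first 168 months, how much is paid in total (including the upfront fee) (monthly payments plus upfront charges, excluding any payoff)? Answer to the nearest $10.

$53,530

At 5.75% the monthly rate is 0.0047917, so the payment is 45,000 × 0.0047917 / (1 − 1.0047917^−240) = $315.94.
Total outlay = 168 × $315.94 + $450.00 = $53,527.92.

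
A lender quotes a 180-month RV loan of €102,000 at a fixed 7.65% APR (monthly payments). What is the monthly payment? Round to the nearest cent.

€954.27

At 7.65% the monthly rate is 0.0063750, so the payment is 102,000 × 0.0063750 / (1 − 1.0063750^−180) = €954.27.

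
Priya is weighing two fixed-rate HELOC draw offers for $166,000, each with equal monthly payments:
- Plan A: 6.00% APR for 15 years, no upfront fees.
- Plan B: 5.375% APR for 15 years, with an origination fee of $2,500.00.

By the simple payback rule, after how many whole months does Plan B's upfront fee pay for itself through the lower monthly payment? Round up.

46 months

Plan A: monthly rate = 6%/12 = 0.0050000; payment = 166,000 × 0.0050000 / (1 − (1+0.0050000)^−180) = $1,400.80.
Plan B: monthly rate = 5.375%/12 = 0.0044792; payment = 166,000 × 0.0044792 / (1 − (1+0.0044792)^−180) = $1,345.37.
Monthly savings = $1,400.80 − $1,345.37 = $55.43.
Break-even = $2,500.00 / $55.43 = 45.10 → 46 months.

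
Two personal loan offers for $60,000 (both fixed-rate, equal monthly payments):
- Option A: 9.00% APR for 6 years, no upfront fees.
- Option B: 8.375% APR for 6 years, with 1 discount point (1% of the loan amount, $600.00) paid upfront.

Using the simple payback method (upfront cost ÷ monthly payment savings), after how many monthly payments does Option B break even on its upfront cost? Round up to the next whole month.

33 months

Option A: monthly rate = 9%/12 = 0.0075000; payment = 60,000 × 0.0075000 / (1 − (1+0.0075000)^−72) = $1,081.53.
Option B: at 8.375% the monthly rate is 0.0069792, so the payment is 60,000 × 0.0069792 / (1 − 1.0069792^−72) = $1,063.01.
Monthly savings = $1,081.53 − $1,063.01 = $18.52.
Break-even = $600.00 / $18.52 = 32.40 → 33 months.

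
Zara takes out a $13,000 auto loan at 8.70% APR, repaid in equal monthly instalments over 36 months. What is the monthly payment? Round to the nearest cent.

$411.58

Monthly rate = 8.7%/12 = 0.0072500; payment = 13,000 × 0.0072500 / (1 − (1+0.0072500)^−36) = $411.58.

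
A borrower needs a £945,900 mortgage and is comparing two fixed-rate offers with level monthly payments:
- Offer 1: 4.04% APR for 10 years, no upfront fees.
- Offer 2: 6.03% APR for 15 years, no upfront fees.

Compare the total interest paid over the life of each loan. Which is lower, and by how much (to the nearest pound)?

Offer 1 by £288,156

Offer 1: monthly rate = 4.04%/12 = 0.0033667; payment = 945,900 × 0.0033667 / (1 − (1+0.0033667)^−120) = £9,594.77.
Total interest on Offer 1 = 120 × £9,594.77 − £945,900 = £205,472.40.
Offer 2: monthly rate = 6.03%/12 = 0.0050250; payment = 945,900 × 0.0050250 / (1 − (1+0.0050250)^−180) = £7,997.38.
Total interest on Offer 2 = 180 × £7,997.38 − £945,900 = £493,628.40.
Offer 1 is lower by £288,156.00.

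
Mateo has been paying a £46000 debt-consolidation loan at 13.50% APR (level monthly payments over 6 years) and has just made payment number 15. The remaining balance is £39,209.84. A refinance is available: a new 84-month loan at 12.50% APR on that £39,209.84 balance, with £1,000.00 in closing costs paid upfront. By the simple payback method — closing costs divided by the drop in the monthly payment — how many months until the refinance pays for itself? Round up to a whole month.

5 months

Current payment = 46,000 × 13.5%/12 / (1 − (1+0.0112500)^−72) = £935.59.
Refinanced payment = 39,209.84 × 0.0104167 / (1 − (1+0.0104167)^−84) = £702.69.
Monthly savings = £935.59 − £702.69 = £232.90.
Break-even = £1,000.00 / £232.90 = 4.29 → 5 months.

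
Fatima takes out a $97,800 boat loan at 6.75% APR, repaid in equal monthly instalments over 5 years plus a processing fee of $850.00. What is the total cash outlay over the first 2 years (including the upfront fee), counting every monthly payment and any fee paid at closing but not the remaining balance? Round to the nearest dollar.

At 6.75% the monthly rate is 0.0056250, so the payment is 97,800 × 0.0056250 / (1 − 1.0056250^−60) = $1,925.04.
Total outlay = 24 × $1,925.04 + $850.00 = $47,050.96.

$47,051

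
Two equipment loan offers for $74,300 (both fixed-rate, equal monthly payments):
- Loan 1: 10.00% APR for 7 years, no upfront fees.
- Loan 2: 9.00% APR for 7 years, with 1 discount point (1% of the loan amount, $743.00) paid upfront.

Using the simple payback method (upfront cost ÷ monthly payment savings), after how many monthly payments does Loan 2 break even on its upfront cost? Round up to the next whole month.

20 months

Loan 1: at 10.00% the monthly rate is 0.0083333, so the payment is 74,300 × 0.0083333 / (1 − 1.0083333^−84) = $1,233.47.
Loan 2: at 9.00% the monthly rate is 0.0075000, so the payment is 74,300 × 0.0075000 / (1 − 1.0075000^−84) = $1,195.42.
Monthly savings = $1,233.47 − $1,195.42 = $38.05.
Break-even = $743.00 / $38.05 = 19.53 → 20 months.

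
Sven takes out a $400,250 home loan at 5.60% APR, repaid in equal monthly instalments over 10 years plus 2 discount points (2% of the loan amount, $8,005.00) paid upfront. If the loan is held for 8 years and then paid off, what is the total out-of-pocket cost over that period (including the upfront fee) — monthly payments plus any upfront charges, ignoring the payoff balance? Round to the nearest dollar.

Monthly rate = 5.6%/12 = 0.0046667; payment = 400,250 × 0.0046667 / (1 − (1+0.0046667)^−120) = $4,363.62.
Total outlay = 96 × $4,363.62 + $8,005.00 = $426,912.52.

$426,913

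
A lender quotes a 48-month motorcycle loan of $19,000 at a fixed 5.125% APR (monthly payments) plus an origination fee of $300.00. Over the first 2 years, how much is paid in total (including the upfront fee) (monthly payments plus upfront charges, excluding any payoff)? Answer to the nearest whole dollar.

Monthly rate = 5.125%/12 = 0.0042708; payment = 19,000 × 0.0042708 / (1 − (1+0.0042708)^−48) = $438.63.
Total outlay = 24 × $438.63 + $300.00 = $10,827.12.

$10,827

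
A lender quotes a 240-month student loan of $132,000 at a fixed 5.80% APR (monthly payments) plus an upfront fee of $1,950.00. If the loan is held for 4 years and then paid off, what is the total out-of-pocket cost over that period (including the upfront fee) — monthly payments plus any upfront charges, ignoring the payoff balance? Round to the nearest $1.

At 5.80% the monthly rate is 0.0048333, so the payment is 132,000 × 0.0048333 / (1 − 1.0048333^−240) = $930.52.
Total outlay = 48 × $930.52 + $1,950.00 = $46,614.96.

$46,615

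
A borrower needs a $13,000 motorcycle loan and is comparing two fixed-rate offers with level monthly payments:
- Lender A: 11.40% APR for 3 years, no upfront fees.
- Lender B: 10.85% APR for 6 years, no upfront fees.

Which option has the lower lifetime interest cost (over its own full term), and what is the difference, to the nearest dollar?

Lender A by $2,334

Lender A: at 11.40% the monthly rate is 0.0095000, so the payment is 13,000 × 0.0095000 / (1 − 1.0095000^−36) = $428.07.
Total interest on Lender A = 36 × $428.07 − $13,000 = $2,410.52.
Lender B: at 10.85% the monthly rate is 0.0090417, so the payment is 13,000 × 0.0090417 / (1 − 1.0090417^−72) = $246.45.
Total interest on Lender B = 72 × $246.45 − $13,000 = $4,744.40.
Lender A is lower by $2,333.88.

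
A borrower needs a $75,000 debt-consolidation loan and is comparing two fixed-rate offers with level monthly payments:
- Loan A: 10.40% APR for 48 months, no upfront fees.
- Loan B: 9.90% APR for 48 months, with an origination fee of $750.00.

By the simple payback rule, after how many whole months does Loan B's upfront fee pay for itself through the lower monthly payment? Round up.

42 months

Loan A: monthly rate = 10.4%/12 = 0.0086667; payment = 75,000 × 0.0086667 / (1 − (1+0.0086667)^−48) = $1,916.63.
Loan B: monthly rate = 9.9%/12 = 0.0082500; payment = 75,000 × 0.0082500 / (1 − (1+0.0082500)^−48) = $1,898.59.
Monthly savings = $1,916.63 − $1,898.59 = $18.04.
Break-even = $750.00 / $18.04 = 41.57 → 42 months.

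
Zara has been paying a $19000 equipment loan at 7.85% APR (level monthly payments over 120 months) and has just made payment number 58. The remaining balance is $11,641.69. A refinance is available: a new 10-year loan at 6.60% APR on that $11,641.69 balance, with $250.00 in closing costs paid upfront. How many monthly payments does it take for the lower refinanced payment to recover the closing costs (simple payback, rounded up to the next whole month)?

Current payment = 19,000 × 7.85%/12 / (1 − (1+0.0065417)^−120) = $229.02.
Refinanced payment = 11,641.69 × 0.0055000 / (1 − (1+0.0055000)^−120) = $132.78.
Monthly savings = $229.02 − $132.78 = $96.24.
Break-even = $250.00 / $96.24 = 2.60 → 3 months.

3 months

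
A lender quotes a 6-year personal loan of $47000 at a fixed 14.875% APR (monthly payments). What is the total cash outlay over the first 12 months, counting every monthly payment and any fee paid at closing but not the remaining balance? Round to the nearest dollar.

At 14.875% the monthly rate is 0.0123958, so the payment is 47,000 × 0.0123958 / (1 − 1.0123958^−72) = $990.63.
Total outlay = 12 × $990.63 = $11,887.56.

$11,888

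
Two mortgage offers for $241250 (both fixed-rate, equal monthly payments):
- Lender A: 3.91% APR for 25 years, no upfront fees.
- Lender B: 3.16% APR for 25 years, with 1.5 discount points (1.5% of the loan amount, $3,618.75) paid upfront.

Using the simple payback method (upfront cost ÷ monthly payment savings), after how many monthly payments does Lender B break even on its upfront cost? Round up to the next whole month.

38 months

Lender A: monthly rate = 3.91%/12 = 0.0032583; payment = 241,250 × 0.0032583 / (1 − (1+0.0032583)^−300) = $1,261.45.
Lender B: at 3.16% the monthly rate is 0.0026333, so the payment is 241,250 × 0.0026333 / (1 − 1.0026333^−300) = $1,164.21.
Monthly savings = $1,261.45 − $1,164.21 = $97.24.
Break-even = $3,618.75 / $97.24 = 37.21 → 38 months.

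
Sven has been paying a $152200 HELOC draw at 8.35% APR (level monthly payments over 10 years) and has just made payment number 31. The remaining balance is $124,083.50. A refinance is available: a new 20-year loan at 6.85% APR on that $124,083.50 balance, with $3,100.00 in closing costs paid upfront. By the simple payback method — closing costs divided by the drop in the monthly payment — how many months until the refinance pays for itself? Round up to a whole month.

Current payment = 152,200 × 8.35%/12 / (1 − (1+0.0069583)^−120) = $1,874.87.
Refinanced payment = 124,083.50 × 0.0057083 / (1 − (1+0.0057083)^−240) = $950.88.
Monthly savings = $1,874.87 − $950.88 = $923.99.
Break-even = $3,100.00 / $923.99 = 3.36 → 4 months.

4 months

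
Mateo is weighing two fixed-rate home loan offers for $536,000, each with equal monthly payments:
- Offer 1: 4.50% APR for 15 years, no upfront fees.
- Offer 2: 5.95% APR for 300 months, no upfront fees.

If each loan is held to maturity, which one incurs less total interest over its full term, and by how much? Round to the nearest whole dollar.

Offer 1 by $293,062

Offer 1: at 4.50% the monthly rate is 0.0037500, so the payment is 536,000 × 0.0037500 / (1 − 1.0037500^−180) = $4,100.36.
Total interest on Offer 1 = 180 × $4,100.36 − $536,000 = $202,064.80.
Offer 2: monthly rate = 5.95%/12 = 0.0049583; payment = 536,000 × 0.0049583 / (1 − (1+0.0049583)^−300) = $3,437.09.
Total interest on Offer 2 = 300 × $3,437.09 − $536,000 = $495,127.00.
Offer 1 is lower by $293,062.20.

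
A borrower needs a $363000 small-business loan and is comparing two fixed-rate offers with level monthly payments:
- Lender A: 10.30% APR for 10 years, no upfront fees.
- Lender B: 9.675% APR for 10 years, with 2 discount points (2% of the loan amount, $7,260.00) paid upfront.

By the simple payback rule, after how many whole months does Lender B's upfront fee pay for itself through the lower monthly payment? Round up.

Lender A: monthly rate = 10.3%/12 = 0.0085833; payment = 363,000 × 0.0085833 / (1 − (1+0.0085833)^−120) = $4,857.58.
Lender B: monthly rate = 9.675%/12 = 0.0080625; payment = 363,000 × 0.0080625 / (1 − (1+0.0080625)^−120) = $4,731.98.
Monthly savings = $4,857.58 − $4,731.98 = $125.60.
Break-even = $7,260.00 / $125.60 = 57.80 → 58 months.

58 months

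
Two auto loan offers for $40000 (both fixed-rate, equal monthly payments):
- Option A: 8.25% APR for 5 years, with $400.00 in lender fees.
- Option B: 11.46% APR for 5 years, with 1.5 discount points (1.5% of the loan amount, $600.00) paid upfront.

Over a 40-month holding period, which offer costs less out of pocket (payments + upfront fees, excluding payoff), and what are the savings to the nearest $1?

Option A by $2,722

Option A: at 8.25% the monthly rate is 0.0068750, so the payment is 40,000 × 0.0068750 / (1 − 1.0068750^−60) = $815.85.
Option B: at 11.46% the monthly rate is 0.0095500, so the payment is 40,000 × 0.0095500 / (1 − 1.0095500^−60) = $878.90.
Over 40 months: Option A costs 40 × $815.85 + $400.00 = $33,034.00; Option B costs 40 × $878.90 + $600.00 = $35,756.00.
Option A is cheaper by $35,756.00 − $33,034.00 = $2,722.00.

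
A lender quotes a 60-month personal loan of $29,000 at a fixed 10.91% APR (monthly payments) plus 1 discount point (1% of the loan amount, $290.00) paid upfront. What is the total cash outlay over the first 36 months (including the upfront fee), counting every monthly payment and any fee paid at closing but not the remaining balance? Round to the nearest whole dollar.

At 10.91% the monthly rate is 0.0090917, so the payment is 29,000 × 0.0090917 / (1 − 1.0090917^−60) = $629.23.
Total outlay = 36 × $629.23 + $290.00 = $22,942.28.

$22,942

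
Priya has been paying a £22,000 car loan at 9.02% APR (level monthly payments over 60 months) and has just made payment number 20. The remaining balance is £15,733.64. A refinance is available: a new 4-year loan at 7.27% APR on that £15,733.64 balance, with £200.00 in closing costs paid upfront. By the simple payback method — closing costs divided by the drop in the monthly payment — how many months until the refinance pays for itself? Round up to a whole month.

3 months

Current payment = 22,000 × 9.02%/12 / (1 − (1+0.0075167)^−60) = £456.90.
Refinanced payment = 15,733.64 × 0.0060583 / (1 − (1+0.0060583)^−48) = £378.74.
Monthly savings = £456.90 − £378.74 = £78.16.
Break-even = £200.00 / £78.16 = 2.56 → 3 months.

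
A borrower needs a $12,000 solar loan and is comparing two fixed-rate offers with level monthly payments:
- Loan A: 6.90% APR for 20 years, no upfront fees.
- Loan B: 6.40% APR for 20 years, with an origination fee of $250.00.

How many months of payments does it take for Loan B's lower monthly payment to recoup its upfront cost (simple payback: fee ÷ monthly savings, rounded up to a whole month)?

Loan A: monthly rate = 6.9%/12 = 0.0057500; payment = 12,000 × 0.0057500 / (1 − (1+0.0057500)^−240) = $92.32.
Loan B: monthly rate = 6.4%/12 = 0.0053333; payment = 12,000 × 0.0053333 / (1 − (1+0.0053333)^−240) = $88.76.
Monthly savings = $92.32 − $88.76 = $3.56.
Break-even = $250.00 / $3.56 = 70.22 → 71 months.

71 months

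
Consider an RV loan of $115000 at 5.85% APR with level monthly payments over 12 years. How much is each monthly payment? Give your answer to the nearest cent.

$1,113.32

At 5.85% the monthly rate is 0.0048750, so the payment is 115,000 × 0.0048750 / (1 − 1.0048750^−144) = $1,113.32.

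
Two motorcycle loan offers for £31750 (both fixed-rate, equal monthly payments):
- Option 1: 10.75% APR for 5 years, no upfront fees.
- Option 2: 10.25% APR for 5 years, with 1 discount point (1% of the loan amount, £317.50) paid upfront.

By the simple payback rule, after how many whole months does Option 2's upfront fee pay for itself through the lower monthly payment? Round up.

Option 1: at 10.75% the monthly rate is 0.0089583, so the payment is 31,750 × 0.0089583 / (1 − 1.0089583^−60) = £686.37.
Option 2: at 10.25% the monthly rate is 0.0085417, so the payment is 31,750 × 0.0085417 / (1 − 1.0085417^−60) = £678.51.
Monthly savings = £686.37 − £678.51 = £7.86.
Break-even = £317.50 / £7.86 = 40.39 → 41 months.

41 months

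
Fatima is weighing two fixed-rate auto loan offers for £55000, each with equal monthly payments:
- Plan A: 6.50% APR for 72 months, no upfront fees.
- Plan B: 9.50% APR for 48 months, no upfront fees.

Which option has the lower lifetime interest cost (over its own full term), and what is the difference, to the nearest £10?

Plan A: at 6.50% the monthly rate is 0.0054167, so the payment is 55,000 × 0.0054167 / (1 − 1.0054167^−72) = £924.55.
Total interest on Plan A = 72 × £924.55 − £55,000 = £11,567.60.
Plan B: at 9.50% the monthly rate is 0.0079167, so the payment is 55,000 × 0.0079167 / (1 − 1.0079167^−48) = £1,381.77.
Total interest on Plan B = 48 × £1,381.77 − £55,000 = £11,324.96.
Plan B is lower by £242.64.

Plan B by £240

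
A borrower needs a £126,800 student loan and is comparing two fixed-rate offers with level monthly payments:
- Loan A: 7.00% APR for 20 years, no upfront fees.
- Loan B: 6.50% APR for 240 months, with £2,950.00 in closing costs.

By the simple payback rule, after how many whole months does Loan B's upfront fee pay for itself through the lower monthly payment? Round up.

79 months

Loan A: at 7.00% the monthly rate is 0.0058333, so the payment is 126,800 × 0.0058333 / (1 − 1.0058333^−240) = £983.08.
Loan B: monthly rate = 6.5%/12 = 0.0054167; payment = 126,800 × 0.0054167 / (1 − (1+0.0054167)^−240) = £945.39.
Monthly savings = £983.08 − £945.39 = £37.69.
Break-even = £2,950.00 / £37.69 = 78.27 → 79 months.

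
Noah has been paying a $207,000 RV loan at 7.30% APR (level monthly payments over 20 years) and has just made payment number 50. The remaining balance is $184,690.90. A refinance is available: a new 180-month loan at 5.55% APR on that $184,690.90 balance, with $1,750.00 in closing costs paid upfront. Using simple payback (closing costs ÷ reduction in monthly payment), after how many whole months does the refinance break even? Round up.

14 months

Current payment = 207,000 × 7.3%/12 / (1 − (1+0.0060833)^−240) = $1,642.36.
Refinanced payment = 184,690.90 × 0.0046250 / (1 − (1+0.0046250)^−180) = $1,513.98.
Monthly savings = $1,642.36 − $1,513.98 = $128.38.
Break-even = $1,750.00 / $128.38 = 13.63 → 14 months.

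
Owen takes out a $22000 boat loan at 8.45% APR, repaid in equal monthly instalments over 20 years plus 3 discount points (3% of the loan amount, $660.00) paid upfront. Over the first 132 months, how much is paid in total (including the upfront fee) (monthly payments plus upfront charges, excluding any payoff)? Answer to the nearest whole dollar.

$25,770

Monthly rate = 8.45%/12 = 0.0070417; payment = 22,000 × 0.0070417 / (1 − (1+0.0070417)^−240) = $190.23.
Total outlay = 132 × $190.23 + $660.00 = $25,770.36.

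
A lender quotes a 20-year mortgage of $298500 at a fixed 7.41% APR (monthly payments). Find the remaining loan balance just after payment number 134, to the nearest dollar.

With monthly rate i = 7.41%/12 = 0.0061750, the balance after k of n payments is P · [(1+i)^n − (1+i)^k] / [(1+i)^n − 1].
(1+0.0061750)^240 = 4.38172760 and (1+0.0061750)^134 = 2.28166563, so the balance is 298,500 × (4.38172760 − 2.28166563) / (4.38172760 − 1) = $185,369.31.

$185,369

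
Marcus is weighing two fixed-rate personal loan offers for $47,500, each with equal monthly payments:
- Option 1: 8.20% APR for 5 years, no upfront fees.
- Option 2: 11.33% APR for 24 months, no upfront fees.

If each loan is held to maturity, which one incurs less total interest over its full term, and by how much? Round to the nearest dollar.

Option 2 by $4,753

Option 1: monthly rate = 8.2%/12 = 0.0068333; payment = 47,500 × 0.0068333 / (1 − (1+0.0068333)^−60) = $967.68.
Total interest on Option 1 = 60 × $967.68 − $47,500 = $10,560.80.
Option 2: monthly rate = 11.33%/12 = 0.0094417; payment = 47,500 × 0.0094417 / (1 − (1+0.0094417)^−24) = $2,221.16.
Total interest on Option 2 = 24 × $2,221.16 − $47,500 = $5,807.84.
Option 2 is lower by $4,752.96.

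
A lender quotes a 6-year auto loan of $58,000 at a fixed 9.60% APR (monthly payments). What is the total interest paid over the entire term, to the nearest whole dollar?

At 9.60% the monthly rate is 0.0080000, so the payment is 58,000 × 0.0080000 / (1 − 1.0080000^−72) = $1,062.84.
Total paid = 72 × $1,062.84 = $76,524.48; interest = $76,524.48 − $58,000 = $18,524.48.

$18,524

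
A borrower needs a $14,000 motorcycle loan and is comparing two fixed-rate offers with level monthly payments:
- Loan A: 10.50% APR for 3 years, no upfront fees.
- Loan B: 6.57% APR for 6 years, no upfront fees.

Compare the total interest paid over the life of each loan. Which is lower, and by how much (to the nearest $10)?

Loan A: monthly rate = 10.5%/12 = 0.0087500; payment = 14,000 × 0.0087500 / (1 − (1+0.0087500)^−36) = $455.03.
Total interest on Loan A = 36 × $455.03 − $14,000 = $2,381.08.
Loan B: at 6.57% the monthly rate is 0.0054750, so the payment is 14,000 × 0.0054750 / (1 − 1.0054750^−72) = $235.81.
Total interest on Loan B = 72 × $235.81 − $14,000 = $2,978.32.
Loan A is lower by $597.24.

Loan A by $600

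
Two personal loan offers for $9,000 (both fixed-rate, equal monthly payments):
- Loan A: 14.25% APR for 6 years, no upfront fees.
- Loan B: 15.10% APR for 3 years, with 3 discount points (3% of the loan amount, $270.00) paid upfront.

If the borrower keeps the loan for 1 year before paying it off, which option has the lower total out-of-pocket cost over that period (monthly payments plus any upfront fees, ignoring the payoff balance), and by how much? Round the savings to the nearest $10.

Loan A by $1,780

Loan A: at 14.25% the monthly rate is 0.0118750, so the payment is 9,000 × 0.0118750 / (1 − 1.0118750^−72) = $186.66.
Loan B: monthly rate = 15.1%/12 = 0.0125833; payment = 9,000 × 0.0125833 / (1 − (1+0.0125833)^−36) = $312.43.
Over 12 months: Loan A costs 12 × $186.66 = $2,239.92; Loan B costs 12 × $312.43 + $270.00 = $4,019.16.
Loan A is cheaper by $4,019.16 − $2,239.92 = $1,779.24.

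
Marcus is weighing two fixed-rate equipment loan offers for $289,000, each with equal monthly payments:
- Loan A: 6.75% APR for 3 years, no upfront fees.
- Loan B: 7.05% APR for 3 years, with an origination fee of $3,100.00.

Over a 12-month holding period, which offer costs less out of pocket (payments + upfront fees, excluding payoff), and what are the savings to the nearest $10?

Loan A by $3,580

Loan A: at 6.75% the monthly rate is 0.0056250, so the payment is 289,000 × 0.0056250 / (1 − 1.0056250^−36) = $8,890.48.
Loan B: monthly rate = 7.05%/12 = 0.0058750; payment = 289,000 × 0.0058750 / (1 − (1+0.0058750)^−36) = $8,930.09.
Over 12 months: Loan A costs 12 × $8,890.48 = $106,685.76; Loan B costs 12 × $8,930.09 + $3,100.00 = $110,261.08.
Loan A is cheaper by $110,261.08 − $106,685.76 = $3,575.32.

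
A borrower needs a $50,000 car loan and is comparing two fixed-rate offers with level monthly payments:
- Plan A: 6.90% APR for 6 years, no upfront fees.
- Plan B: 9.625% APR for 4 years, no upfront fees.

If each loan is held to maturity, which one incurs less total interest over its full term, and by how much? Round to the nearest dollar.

Plan B by $765

Plan A: monthly rate = 6.9%/12 = 0.0057500; payment = 50,000 × 0.0057500 / (1 − (1+0.0057500)^−72) = $850.05.
Total interest on Plan A = 72 × $850.05 − $50,000 = $11,203.60.
Plan B: at 9.625% the monthly rate is 0.0080208, so the payment is 50,000 × 0.0080208 / (1 − 1.0080208^−48) = $1,259.14.
Total interest on Plan B = 48 × $1,259.14 − $50,000 = $10,438.72.
Plan B is lower by $764.88.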